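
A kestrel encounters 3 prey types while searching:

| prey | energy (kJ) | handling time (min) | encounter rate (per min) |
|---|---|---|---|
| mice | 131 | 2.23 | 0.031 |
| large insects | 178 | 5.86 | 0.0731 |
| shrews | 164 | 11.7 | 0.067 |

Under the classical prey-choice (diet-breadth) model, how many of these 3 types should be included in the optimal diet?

Rank by E/h (kJ/min): mice 58.7, large insects 30.4, shrews 14. Include each in turn until the next type's E/h falls below the running intake rate.
Rate on top 1: 3.798. large insects: 30.4 > 3.798 → include.
Rate on top 2: 11.4. shrews: 14 > 11.4 → include.
Optimal diet: mice, large insects, shrews — 3 of 3 types.

3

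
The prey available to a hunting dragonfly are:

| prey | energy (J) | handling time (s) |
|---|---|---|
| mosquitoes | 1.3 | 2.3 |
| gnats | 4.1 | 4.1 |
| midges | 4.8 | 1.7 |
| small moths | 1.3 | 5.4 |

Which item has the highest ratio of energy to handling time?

Profitability E/h (J/s): mosquitoes = 1.3/2.3 = 0.565, gnats = 4.1/4.1 = 1, midges = 4.8/1.7 = 2.82, small moths = 1.3/5.4 = 0.241.
Ranked: midges > gnats > mosquitoes > small moths.

midges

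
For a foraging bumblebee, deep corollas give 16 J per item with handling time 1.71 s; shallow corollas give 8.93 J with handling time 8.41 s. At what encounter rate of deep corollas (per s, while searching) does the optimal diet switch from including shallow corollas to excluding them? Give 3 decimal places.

0.075 per s

At the threshold, the rate on deep corollas alone equals the profitability of shallow corollas: λ·16/(1 + λ·1.71) = 8.93/8.41 = 1.062.
Rearranging, λ(16 − 1.062×1.71) = 1.062, so λ = 1.062/14.18 = 0.07486 per s.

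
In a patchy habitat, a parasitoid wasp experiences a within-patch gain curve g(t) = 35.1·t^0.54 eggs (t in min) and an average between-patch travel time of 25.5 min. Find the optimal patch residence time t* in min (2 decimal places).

Maximise g(t)/(T+t): set derivative to zero → g'(t)(T+t) = g(t).
g'(t) = 0.54·35.1·t^-0.46. Setting 0.54·35.1·t^-0.46 = 35.1·t^0.54/(25.5+t) gives 0.54(25.5+t) = t, so 0.46·t = 0.54×25.5.
t* = 0.54×25.5/0.46 = 29.93 min.

29.93 min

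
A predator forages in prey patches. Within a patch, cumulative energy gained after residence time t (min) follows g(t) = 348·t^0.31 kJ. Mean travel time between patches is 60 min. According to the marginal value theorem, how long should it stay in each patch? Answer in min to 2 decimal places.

26.96 min

By the marginal value theorem, leave when the instantaneous gain rate g'(t) equals the habitat-wide average g(t)/(T + t).
g'(t) = 0.31·348·t^-0.69. Setting 0.31·348·t^-0.69 = 348·t^0.31/(60+t) gives 0.31(60+t) = t, so 0.69·t = 0.31×60.
t* = 0.31×60/0.69 = 26.96 min.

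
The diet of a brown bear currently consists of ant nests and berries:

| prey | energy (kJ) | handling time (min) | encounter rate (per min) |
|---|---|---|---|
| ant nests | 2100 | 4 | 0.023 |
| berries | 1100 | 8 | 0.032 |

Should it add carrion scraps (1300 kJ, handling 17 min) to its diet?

On ant nests and berries alone, R = ΣλE/(1+Σλh) = 83.5/1.348 = 61.94 kJ/min.
carrion scraps: E/h = 1300/17 = 76.47 kJ/min.
Since 76.47 > R, including carrion scraps increases the long-run rate.

Yes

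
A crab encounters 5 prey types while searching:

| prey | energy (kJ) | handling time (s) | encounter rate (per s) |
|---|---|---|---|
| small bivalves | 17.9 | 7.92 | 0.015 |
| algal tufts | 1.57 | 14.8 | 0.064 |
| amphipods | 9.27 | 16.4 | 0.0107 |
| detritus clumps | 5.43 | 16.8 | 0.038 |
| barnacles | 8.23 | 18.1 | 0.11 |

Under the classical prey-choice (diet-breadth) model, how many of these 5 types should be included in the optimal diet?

3

Rank by E/h (kJ/s): small bivalves 2.26, amphipods 0.565, barnacles 0.455, detritus clumps 0.323, algal tufts 0.106. Include each in turn until the next type's E/h falls below the running intake rate.
Rate on top 1: 0.24. amphipods: 0.565 > 0.24 → include.
Rate on top 2: 0.2841. barnacles: 0.455 > 0.2841 → include.
Rate on top 3: 0.3875. detritus clumps: 0.323 < 0.3875 → exclude; stop.
Optimal diet: small bivalves, amphipods, barnacles — 3 of 5 types.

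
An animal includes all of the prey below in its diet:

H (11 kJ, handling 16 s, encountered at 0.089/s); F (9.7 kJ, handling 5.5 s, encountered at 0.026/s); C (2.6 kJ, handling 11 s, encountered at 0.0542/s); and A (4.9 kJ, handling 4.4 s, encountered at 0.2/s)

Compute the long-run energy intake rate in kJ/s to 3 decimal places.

0.582 kJ/s

Energy encountered per unit search time: 0.089×11 + 0.026×9.7 + 0.0542×2.6 + 0.2×4.9 = 2.352 kJ/s.
Handling time per unit search time: 0.089×16 + 0.026×5.5 + 0.0542×11 + 0.2×4.4 = 3.043.
Rate = 2.352/(1 + 3.043) = 0.5817 kJ/s.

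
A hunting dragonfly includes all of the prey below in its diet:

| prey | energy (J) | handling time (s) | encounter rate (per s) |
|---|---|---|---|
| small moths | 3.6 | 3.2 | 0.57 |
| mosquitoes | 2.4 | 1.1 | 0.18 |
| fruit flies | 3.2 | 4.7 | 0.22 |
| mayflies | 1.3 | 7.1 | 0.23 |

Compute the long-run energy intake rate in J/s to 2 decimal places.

Energy encountered per unit search time: 0.57×3.6 + 0.18×2.4 + 0.22×3.2 + 0.23×1.3 = 3.487 J/s.
Handling time per unit search time: 0.57×3.2 + 0.18×1.1 + 0.22×4.7 + 0.23×7.1 = 4.689.
Rate = 3.487/(1 + 4.689) = 0.6129 J/s.

0.61 J/s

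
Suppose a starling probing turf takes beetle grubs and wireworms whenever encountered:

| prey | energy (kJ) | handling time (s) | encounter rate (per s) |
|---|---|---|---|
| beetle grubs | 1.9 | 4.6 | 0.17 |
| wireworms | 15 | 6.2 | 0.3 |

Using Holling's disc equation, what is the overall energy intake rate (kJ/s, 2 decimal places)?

1.32 kJ/s

R = Σλ_iE_i / (1 + Σλ_ih_i)
Numerator: 0.17×1.9 + 0.3×15 = 4.823
Denominator: 1 + 0.17×4.6 + 0.3×6.2 = 3.642
R = 4.823/3.642 = 1.324 kJ/s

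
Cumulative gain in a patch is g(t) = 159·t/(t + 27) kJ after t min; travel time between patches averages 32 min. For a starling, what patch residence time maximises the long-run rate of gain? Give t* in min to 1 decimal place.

Optimal t* satisfies g'(t*) = g(t*)/(T + t*).
g'(t) = 159·27/(t + 27)². Setting 159·27/(t+27)² = 159t/[(t+27)(32+t)] gives 27(32+t) = t(t+27), so t² = 27×32 = 864.
t* = √864 = 29.39 min.

29.4 min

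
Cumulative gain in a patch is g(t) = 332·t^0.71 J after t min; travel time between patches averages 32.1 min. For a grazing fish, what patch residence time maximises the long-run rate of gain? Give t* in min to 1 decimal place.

78.6 min

Maximise g(t)/(T+t): set derivative to zero → g'(t)(T+t) = g(t).
g'(t) = 0.71·332·t^-0.29. Setting 0.71·332·t^-0.29 = 332·t^0.71/(32.1+t) gives 0.71(32.1+t) = t, so 0.29·t = 0.71×32.1.
t* = 0.71×32.1/0.29 = 78.59 min.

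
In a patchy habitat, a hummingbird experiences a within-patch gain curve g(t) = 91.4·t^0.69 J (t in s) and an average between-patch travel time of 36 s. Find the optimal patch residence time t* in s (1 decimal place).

By the marginal value theorem, leave when the instantaneous gain rate g'(t) equals the habitat-wide average g(t)/(T + t).
g'(t) = 0.69·91.4·t^-0.31. Setting 0.69·91.4·t^-0.31 = 91.4·t^0.69/(36+t) gives 0.69(36+t) = t, so 0.31·t = 0.69×36.
t* = 0.69×36/0.31 = 80.13 s.

80.1 s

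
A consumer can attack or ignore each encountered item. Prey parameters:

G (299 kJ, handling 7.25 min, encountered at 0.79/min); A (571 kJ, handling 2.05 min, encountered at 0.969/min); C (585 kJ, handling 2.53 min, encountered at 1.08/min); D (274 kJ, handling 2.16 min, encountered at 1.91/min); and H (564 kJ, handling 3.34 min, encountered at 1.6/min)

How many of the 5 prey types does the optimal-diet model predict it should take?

Rank by E/h (kJ/min): A 279, C 231, H 169, D 127, G 41.2. Include each in turn until the next type's E/h falls below the running intake rate.
Rate on top 1: 185.3. C: 231 > 185.3 → include.
Rate on top 2: 207.2. H: 169 < 207.2 → exclude; stop.
Optimal diet: A, C — 2 of 5 types.

2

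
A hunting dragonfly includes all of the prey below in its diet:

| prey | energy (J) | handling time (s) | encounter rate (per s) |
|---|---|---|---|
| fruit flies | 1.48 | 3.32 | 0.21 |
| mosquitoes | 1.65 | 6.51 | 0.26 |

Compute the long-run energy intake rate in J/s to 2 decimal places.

0.22 J/s

R = (0.21×1.48 + 0.26×1.65) / (1 + 0.21×3.32 + 0.26×6.51) = 0.7398/3.39 = 0.2182 J/s.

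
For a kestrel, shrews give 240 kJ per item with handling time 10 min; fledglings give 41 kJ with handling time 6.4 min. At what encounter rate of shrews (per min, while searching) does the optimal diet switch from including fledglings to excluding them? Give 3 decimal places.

0.036 per min

Drop fledglings once their profitability E₂/h₂ falls below the rate achievable on shrews alone: E₂/h₂ = λE₁/(1 + λh₁).
Solve for λ: λE₁h₂ = E₂(1 + λh₁) → λ(E₁h₂ − E₂h₁) = E₂ → λ = E₂/(E₁h₂ − E₂h₁).
λ = 41/(240×6.4 − 41×10) = 41/1126 = 0.03641 per min.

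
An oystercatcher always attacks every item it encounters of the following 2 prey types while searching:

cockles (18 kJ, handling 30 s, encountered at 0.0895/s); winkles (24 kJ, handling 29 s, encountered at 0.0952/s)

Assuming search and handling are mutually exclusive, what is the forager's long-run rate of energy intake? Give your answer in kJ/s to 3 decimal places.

0.604 kJ/s

R = (0.0895×18 + 0.0952×24) / (1 + 0.0895×30 + 0.0952×29) = 3.896/6.446 = 0.6044 kJ/s.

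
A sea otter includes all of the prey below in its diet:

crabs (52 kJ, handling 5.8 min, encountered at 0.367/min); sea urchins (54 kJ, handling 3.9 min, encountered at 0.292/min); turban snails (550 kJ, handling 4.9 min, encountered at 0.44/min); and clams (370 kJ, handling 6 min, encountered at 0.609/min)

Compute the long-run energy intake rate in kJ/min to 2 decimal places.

Energy encountered per unit search time: 0.367×52 + 0.292×54 + 0.44×550 + 0.609×370 = 502.2 kJ/min.
Handling time per unit search time: 0.367×5.8 + 0.292×3.9 + 0.44×4.9 + 0.609×6 = 9.077.
Rate = 502.2/(1 + 9.077) = 49.83 kJ/min.

49.83 kJ/min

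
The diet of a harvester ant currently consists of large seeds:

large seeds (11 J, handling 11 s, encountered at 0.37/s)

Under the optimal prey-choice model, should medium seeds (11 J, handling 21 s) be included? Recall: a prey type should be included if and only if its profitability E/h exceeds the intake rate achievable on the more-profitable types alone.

No

Current rate: (0.37×11)/(1 + 0.37×11) = 0.8028 J/s.
medium seeds: E/h = 11/21 = 0.5238 J/s.
Since 0.5238 < R, time spent handling medium seeds is better spent searching.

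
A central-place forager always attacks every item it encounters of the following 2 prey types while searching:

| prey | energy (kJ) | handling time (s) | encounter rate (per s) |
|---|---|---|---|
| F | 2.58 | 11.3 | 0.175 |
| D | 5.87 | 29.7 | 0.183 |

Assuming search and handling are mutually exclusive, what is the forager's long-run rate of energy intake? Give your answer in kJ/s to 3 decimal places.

R = Σλ_iE_i / (1 + Σλ_ih_i)
Numerator: 0.175×2.58 + 0.183×5.87 = 1.526
Denominator: 1 + 0.175×11.3 + 0.183×29.7 = 8.413
R = 1.526/8.413 = 0.1814 kJ/s

0.181 kJ/s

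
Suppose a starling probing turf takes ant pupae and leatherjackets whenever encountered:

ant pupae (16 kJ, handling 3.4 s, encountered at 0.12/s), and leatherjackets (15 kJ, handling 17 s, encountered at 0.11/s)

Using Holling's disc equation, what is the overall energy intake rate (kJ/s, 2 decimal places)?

1.09 kJ/s

R = Σλ_iE_i / (1 + Σλ_ih_i)
Numerator: 0.12×16 + 0.11×15 = 3.57
Denominator: 1 + 0.12×3.4 + 0.11×17 = 3.278
R = 3.57/3.278 = 1.089 kJ/s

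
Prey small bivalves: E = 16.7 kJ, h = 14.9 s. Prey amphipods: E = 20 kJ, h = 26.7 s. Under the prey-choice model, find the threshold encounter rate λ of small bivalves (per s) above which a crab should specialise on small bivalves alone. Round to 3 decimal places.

0.135 per s

The zero-one rule: include amphipods iff E₂/h₂ > λE₁/(1+λh₁). Equality gives the switch point.
λE₁h₂ = E₂ + λE₂h₁ ⇒ λ = E₂/(E₁h₂ − E₂h₁) = 20/(445.9 − 298) = 0.1352 per s.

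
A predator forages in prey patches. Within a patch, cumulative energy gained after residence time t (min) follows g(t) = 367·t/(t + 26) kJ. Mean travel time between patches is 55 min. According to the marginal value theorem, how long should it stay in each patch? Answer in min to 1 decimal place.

37.8 min

Optimal t* satisfies g'(t*) = g(t*)/(T + t*).
g'(t) = 367·26/(t + 26)². Setting 367·26/(t+26)² = 367t/[(t+26)(55+t)] gives 26(55+t) = t(t+26), so t² = 26×55 = 1430.
t* = √1430 = 37.82 min.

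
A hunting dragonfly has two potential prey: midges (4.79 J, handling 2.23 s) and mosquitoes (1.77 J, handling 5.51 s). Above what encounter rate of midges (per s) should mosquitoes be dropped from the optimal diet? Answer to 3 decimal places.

0.079 per s

The zero-one rule: include mosquitoes iff E₂/h₂ > λE₁/(1+λh₁). Equality gives the switch point.
λE₁h₂ = E₂ + λE₂h₁ ⇒ λ = E₂/(E₁h₂ − E₂h₁) = 1.77/(26.39 − 3.947) = 0.07886 per s.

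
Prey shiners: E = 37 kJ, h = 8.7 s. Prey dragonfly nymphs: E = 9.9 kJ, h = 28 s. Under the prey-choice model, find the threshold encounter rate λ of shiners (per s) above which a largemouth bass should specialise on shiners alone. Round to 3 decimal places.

0.010 per s

The zero-one rule: include dragonfly nymphs iff E₂/h₂ > λE₁/(1+λh₁). Equality gives the switch point.
λE₁h₂ = E₂ + λE₂h₁ ⇒ λ = E₂/(E₁h₂ − E₂h₁) = 9.9/(1036 − 86.13) = 0.01042 per s.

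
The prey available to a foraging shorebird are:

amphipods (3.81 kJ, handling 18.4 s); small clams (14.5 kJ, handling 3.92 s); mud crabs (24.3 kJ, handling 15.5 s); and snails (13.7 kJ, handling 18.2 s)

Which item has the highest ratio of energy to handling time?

small clams

Profitability E/h (kJ/s): amphipods = 3.81/18.4 = 0.207, small clams = 14.5/3.92 = 3.7, mud crabs = 24.3/15.5 = 1.57, snails = 13.7/18.2 = 0.753.
Ranked: small clams > mud crabs > snails > amphipods.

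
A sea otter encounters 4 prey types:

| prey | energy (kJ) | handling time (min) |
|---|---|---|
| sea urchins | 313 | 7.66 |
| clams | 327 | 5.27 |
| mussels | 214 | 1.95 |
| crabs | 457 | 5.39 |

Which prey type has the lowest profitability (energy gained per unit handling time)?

sea urchins

Profitability E/h (kJ/min): sea urchins = 313/7.66 = 40.9, clams = 327/5.27 = 62, mussels = 214/1.95 = 110, crabs = 457/5.39 = 84.8.
Ranked: mussels > crabs > clams > sea urchins.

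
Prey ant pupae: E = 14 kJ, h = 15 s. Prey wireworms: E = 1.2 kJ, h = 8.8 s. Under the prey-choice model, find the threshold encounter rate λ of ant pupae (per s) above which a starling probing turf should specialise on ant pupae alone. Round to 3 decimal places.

The zero-one rule: include wireworms iff E₂/h₂ > λE₁/(1+λh₁). Equality gives the switch point.
λE₁h₂ = E₂ + λE₂h₁ ⇒ λ = E₂/(E₁h₂ − E₂h₁) = 1.2/(123.2 − 18) = 0.01141 per s.

0.011 per s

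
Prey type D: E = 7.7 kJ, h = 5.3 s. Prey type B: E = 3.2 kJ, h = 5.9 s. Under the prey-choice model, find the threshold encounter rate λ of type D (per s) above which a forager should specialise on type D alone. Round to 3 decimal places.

0.112 per s

Drop type B once their profitability E₂/h₂ falls below the rate achievable on type D alone: E₂/h₂ = λE₁/(1 + λh₁).
Solve for λ: λE₁h₂ = E₂(1 + λh₁) → λ(E₁h₂ − E₂h₁) = E₂ → λ = E₂/(E₁h₂ − E₂h₁).
λ = 3.2/(7.7×5.9 − 3.2×5.3) = 3.2/28.47 = 0.1124 per s.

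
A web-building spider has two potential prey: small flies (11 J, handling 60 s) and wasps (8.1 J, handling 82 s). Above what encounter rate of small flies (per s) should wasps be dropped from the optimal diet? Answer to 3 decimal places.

The zero-one rule: include wasps iff E₂/h₂ > λE₁/(1+λh₁). Equality gives the switch point.
λE₁h₂ = E₂ + λE₂h₁ ⇒ λ = E₂/(E₁h₂ − E₂h₁) = 8.1/(902 − 486) = 0.01947 per s.

0.019 per s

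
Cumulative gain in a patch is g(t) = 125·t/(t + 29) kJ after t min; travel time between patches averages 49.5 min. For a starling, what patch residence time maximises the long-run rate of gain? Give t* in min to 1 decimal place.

37.9 min

Maximise g(t)/(T+t): set derivative to zero → g'(t)(T+t) = g(t).
g'(t) = 125·29/(t + 29)². Setting 125·29/(t+29)² = 125t/[(t+29)(49.5+t)] gives 29(49.5+t) = t(t+29), so t² = 29×49.5 = 1436.
t* = √1436 = 37.89 min.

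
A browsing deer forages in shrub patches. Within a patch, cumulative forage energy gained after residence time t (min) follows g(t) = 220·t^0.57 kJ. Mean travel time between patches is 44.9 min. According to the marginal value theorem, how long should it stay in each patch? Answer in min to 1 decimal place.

Optimal t* satisfies g'(t*) = g(t*)/(T + t*).
g'(t) = 0.57·220·t^-0.43. Setting 0.57·220·t^-0.43 = 220·t^0.57/(44.9+t) gives 0.57(44.9+t) = t, so 0.43·t = 0.57×44.9.
t* = 0.57×44.9/0.43 = 59.52 min.

59.5 min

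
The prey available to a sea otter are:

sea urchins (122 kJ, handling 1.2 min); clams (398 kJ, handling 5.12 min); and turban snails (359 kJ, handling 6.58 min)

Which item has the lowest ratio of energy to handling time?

Profitability E/h (kJ/min): sea urchins = 122/1.2 = 102, clams = 398/5.12 = 77.7, turban snails = 359/6.58 = 54.6.
Ranked: sea urchins > clams > turban snails.

turban snails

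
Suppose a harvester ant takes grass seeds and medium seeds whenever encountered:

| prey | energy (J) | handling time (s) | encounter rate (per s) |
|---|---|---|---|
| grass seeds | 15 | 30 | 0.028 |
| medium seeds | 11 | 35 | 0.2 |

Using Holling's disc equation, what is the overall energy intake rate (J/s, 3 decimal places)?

R = Σλ_iE_i / (1 + Σλ_ih_i)
Numerator: 0.028×15 + 0.2×11 = 2.62
Denominator: 1 + 0.028×30 + 0.2×35 = 8.84
R = 2.62/8.84 = 0.2964 J/s

0.296 J/s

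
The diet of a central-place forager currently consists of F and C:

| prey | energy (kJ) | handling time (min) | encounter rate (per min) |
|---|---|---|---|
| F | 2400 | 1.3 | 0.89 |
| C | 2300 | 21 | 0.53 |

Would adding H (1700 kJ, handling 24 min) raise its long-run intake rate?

Intake rate on the current diet: R = (0.89×2400 + 0.53×2300) / (1 + 0.89×1.3 + 0.53×21) = 3355/13.29 = 252.5 kJ/min.
H: E/h = 1700/24 = 70.83 kJ/min.
Since 70.83 < R, time spent handling H is better spent searching.

No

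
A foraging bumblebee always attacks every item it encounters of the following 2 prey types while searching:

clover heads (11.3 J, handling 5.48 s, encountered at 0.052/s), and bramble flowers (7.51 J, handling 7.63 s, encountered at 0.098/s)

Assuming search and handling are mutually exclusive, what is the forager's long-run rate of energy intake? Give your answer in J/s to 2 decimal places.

0.65 J/s

R = (0.052×11.3 + 0.098×7.51) / (1 + 0.052×5.48 + 0.098×7.63) = 1.324/2.033 = 0.6511 J/s.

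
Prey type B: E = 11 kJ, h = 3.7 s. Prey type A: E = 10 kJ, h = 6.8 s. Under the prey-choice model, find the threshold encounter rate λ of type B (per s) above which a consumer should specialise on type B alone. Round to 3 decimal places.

Drop type A once their profitability E₂/h₂ falls below the rate achievable on type B alone: E₂/h₂ = λE₁/(1 + λh₁).
Solve for λ: λE₁h₂ = E₂(1 + λh₁) → λ(E₁h₂ − E₂h₁) = E₂ → λ = E₂/(E₁h₂ − E₂h₁).
λ = 10/(11×6.8 − 10×3.7) = 10/37.8 = 0.2646 per s.

0.265 per s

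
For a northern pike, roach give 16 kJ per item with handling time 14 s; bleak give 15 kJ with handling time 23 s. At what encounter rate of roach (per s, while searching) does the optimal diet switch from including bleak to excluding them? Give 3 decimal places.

0.095 per s

At the threshold, the rate on roach alone equals the profitability of bleak: λ·16/(1 + λ·14) = 15/23 = 0.6522.
Rearranging, λ(16 − 0.6522×14) = 0.6522, so λ = 0.6522/6.87 = 0.09494 per s.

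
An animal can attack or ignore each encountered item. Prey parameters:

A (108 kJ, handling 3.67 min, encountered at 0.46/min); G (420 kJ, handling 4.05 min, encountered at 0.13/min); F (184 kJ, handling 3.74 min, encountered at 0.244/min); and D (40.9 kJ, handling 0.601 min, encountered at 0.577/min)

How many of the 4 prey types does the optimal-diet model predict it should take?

Profitabilities (E/h, kJ/min): G 104, D 68.1, F 49.2, A 29.4. Add prey in this order while the next type's profitability exceeds the intake rate on those already taken.
Rate on top 1: 35.77. D: 68.1 > 35.77 → include.
Rate on top 2: 41.74. F: 49.2 > 41.74 → include.
Rate on top 3: 44.19. A: 29.4 < 44.19 → exclude; stop.
Optimal diet: G, D, F — 3 of 4 types.

3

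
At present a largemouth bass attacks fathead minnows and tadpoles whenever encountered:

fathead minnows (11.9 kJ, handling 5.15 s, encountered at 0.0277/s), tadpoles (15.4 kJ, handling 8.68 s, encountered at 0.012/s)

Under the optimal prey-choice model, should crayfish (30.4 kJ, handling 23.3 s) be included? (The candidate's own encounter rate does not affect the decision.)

Current rate: (0.0277×11.9 + 0.012×15.4)/(1 + 0.0277×5.15 + 0.012×8.68) = 0.4126 kJ/s.
Profitability of crayfish: 30.4/23.3 = 1.305 kJ/s.
1.305 > 0.4126, so adding crayfish raises the average — include it.

Yes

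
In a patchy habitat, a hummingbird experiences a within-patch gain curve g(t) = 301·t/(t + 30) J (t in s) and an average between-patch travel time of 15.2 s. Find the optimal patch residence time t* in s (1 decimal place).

Optimal t* satisfies g'(t*) = g(t*)/(T + t*).
g'(t) = 301·30/(t + 30)². Setting 301·30/(t+30)² = 301t/[(t+30)(15.2+t)] gives 30(15.2+t) = t(t+30), so t² = 30×15.2 = 456.
t* = √456 = 21.35 s.

21.4 s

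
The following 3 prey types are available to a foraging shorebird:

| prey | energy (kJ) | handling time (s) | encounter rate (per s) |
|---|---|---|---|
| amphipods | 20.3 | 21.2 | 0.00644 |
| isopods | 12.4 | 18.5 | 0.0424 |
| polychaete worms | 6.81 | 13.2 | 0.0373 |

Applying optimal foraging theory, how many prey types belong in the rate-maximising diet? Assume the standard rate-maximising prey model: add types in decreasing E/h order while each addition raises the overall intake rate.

Rank by E/h (kJ/s): amphipods 0.958, isopods 0.67, polychaete worms 0.516. Include each in turn until the next type's E/h falls below the running intake rate.
Rate on top 1: 0.115. isopods: 0.67 > 0.115 → include.
Rate on top 2: 0.3418. polychaete worms: 0.516 > 0.3418 → include.
Optimal diet: amphipods, isopods, polychaete worms — 3 of 3 types.

3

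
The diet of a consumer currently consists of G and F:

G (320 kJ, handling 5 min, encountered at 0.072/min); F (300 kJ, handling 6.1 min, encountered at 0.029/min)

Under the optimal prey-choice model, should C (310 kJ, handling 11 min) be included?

On G and F alone, R = ΣλE/(1+Σλh) = 31.74/1.537 = 20.65 kJ/min.
Profitability of C: 310/11 = 28.18 kJ/min.
Since 28.18 > R, including C increases the long-run rate.

Yes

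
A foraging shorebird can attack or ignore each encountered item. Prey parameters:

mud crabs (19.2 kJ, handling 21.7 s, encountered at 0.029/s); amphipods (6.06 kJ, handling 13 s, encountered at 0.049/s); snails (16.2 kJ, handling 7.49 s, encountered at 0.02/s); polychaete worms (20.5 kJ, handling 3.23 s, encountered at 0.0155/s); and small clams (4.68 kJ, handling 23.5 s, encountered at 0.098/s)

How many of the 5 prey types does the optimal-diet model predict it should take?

3

Profitabilities (E/h, kJ/s): polychaete worms 6.35, snails 2.16, mud crabs 0.885, amphipods 0.466, small clams 0.199. Add prey in this order while the next type's profitability exceeds the intake rate on those already taken.
Rate on top 1: 0.3026. snails: 2.16 > 0.3026 → include.
Rate on top 2: 0.5349. mud crabs: 0.885 > 0.5349 → include.
Rate on top 3: 0.6552. amphipods: 0.466 < 0.6552 → exclude; stop.
Optimal diet: polychaete worms, snails, mud crabs — 3 of 5 types.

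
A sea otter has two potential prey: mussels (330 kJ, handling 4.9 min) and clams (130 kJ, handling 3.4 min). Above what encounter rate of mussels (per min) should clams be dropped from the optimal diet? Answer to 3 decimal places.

0.268 per min

The zero-one rule: include clams iff E₂/h₂ > λE₁/(1+λh₁). Equality gives the switch point.
λE₁h₂ = E₂ + λE₂h₁ ⇒ λ = E₂/(E₁h₂ − E₂h₁) = 130/(1122 − 637) = 0.268 per min.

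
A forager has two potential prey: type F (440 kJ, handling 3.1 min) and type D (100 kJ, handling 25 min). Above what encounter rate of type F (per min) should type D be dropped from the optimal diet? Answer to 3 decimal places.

0.009 per min

Drop type D once their profitability E₂/h₂ falls below the rate achievable on type F alone: E₂/h₂ = λE₁/(1 + λh₁).
Solve for λ: λE₁h₂ = E₂(1 + λh₁) → λ(E₁h₂ − E₂h₁) = E₂ → λ = E₂/(E₁h₂ − E₂h₁).
λ = 100/(440×25 − 100×3.1) = 100/1.069e+04 = 0.009355 per min.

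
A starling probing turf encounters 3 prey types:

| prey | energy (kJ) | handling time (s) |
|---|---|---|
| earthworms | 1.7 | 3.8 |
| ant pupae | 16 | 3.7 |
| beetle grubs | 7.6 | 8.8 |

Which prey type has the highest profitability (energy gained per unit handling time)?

In descending order of E/h:
ant pupae: 16/3.7 = 4.32 kJ/s
beetle grubs: 7.6/8.8 = 0.864 kJ/s
earthworms: 1.7/3.8 = 0.447 kJ/s

ant pupae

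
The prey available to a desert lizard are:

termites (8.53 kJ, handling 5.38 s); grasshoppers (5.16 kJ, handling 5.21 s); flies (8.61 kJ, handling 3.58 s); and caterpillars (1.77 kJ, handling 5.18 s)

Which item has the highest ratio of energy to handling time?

flies

In descending order of E/h:
flies: 8.61/3.58 = 2.41 kJ/s
termites: 8.53/5.38 = 1.59 kJ/s
grasshoppers: 5.16/5.21 = 0.99 kJ/s
caterpillars: 1.77/5.18 = 0.342 kJ/s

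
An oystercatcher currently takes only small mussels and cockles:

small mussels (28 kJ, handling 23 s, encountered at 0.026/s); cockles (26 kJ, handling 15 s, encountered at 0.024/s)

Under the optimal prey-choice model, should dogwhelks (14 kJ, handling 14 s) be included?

On small mussels and cockles alone, R = ΣλE/(1+Σλh) = 1.352/1.958 = 0.6905 kJ/s.
dogwhelks: E/h = 14/14 = 1 kJ/s.
1 > 0.6905, so adding dogwhelks raises the average — include it.

Yes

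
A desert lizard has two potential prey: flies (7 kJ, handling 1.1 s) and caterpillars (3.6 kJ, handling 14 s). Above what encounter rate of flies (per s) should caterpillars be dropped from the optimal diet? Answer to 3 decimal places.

The zero-one rule: include caterpillars iff E₂/h₂ > λE₁/(1+λh₁). Equality gives the switch point.
λE₁h₂ = E₂ + λE₂h₁ ⇒ λ = E₂/(E₁h₂ − E₂h₁) = 3.6/(98 − 3.96) = 0.03828 per s.

0.038 per s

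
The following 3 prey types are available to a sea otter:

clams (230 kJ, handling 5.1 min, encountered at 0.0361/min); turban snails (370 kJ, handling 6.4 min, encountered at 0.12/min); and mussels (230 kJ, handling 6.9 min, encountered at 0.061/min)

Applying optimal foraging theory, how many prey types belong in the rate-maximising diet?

3

Profitabilities (E/h, kJ/min): turban snails 57.8, clams 45.1, mussels 33.3. Add prey in this order while the next type's profitability exceeds the intake rate on those already taken.
Rate on top 1: 25.11. clams: 45.1 > 25.11 → include.
Rate on top 2: 27. mussels: 33.3 > 27 → include.
Optimal diet: turban snails, clams, mussels — 3 of 3 types.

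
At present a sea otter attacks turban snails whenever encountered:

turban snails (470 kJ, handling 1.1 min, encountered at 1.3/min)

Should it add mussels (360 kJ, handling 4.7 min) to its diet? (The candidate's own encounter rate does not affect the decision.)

No

Current rate: (1.3×470)/(1 + 1.3×1.1) = 251.4 kJ/min.
Profitability of mussels: 360/4.7 = 76.6 kJ/min.
76.6 < 251.4, so adding mussels would lower the average — exclude it.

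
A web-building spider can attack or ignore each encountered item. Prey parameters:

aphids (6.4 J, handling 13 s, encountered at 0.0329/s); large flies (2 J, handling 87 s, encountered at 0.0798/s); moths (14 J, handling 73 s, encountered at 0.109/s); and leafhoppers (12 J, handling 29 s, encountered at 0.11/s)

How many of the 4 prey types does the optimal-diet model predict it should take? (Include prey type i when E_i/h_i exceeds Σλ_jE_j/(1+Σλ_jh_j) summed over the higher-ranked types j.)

2

E/h in descending order: aphids 0.492, leafhoppers 0.414, moths 0.192, large flies 0.023 J/s. The optimal diet is the largest prefix of this list for which every included type satisfies E_i/h_i > R on the types above it.
Rate on top 1: 0.1475. leafhoppers: 0.414 > 0.1475 → include.
Rate on top 2: 0.3315. moths: 0.192 < 0.3315 → exclude; stop.
Optimal diet: aphids, leafhoppers — 2 of 4 types.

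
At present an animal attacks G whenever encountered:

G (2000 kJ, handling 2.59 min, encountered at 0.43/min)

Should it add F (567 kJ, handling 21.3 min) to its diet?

No

Current rate: (0.43×2000)/(1 + 0.43×2.59) = 406.9 kJ/min.
F: E/h = 567/21.3 = 26.62 kJ/min.
Since 26.62 < R, time spent handling F is better spent searching.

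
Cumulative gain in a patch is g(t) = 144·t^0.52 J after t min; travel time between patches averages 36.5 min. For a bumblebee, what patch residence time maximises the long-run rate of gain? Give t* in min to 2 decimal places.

By the marginal value theorem, leave when the instantaneous gain rate g'(t) equals the habitat-wide average g(t)/(T + t).
g'(t) = 0.52·144·t^-0.48. Setting 0.52·144·t^-0.48 = 144·t^0.52/(36.5+t) gives 0.52(36.5+t) = t, so 0.48·t = 0.52×36.5.
t* = 0.52×36.5/0.48 = 39.54 min.

39.54 min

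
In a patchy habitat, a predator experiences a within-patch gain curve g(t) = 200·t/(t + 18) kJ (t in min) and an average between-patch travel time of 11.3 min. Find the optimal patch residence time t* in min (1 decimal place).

By the marginal value theorem, leave when the instantaneous gain rate g'(t) equals the habitat-wide average g(t)/(T + t).
g'(t) = 200·18/(t + 18)². Setting 200·18/(t+18)² = 200t/[(t+18)(11.3+t)] gives 18(11.3+t) = t(t+18), so t² = 18×11.3 = 203.4.
t* = √203.4 = 14.26 min.

14.3 min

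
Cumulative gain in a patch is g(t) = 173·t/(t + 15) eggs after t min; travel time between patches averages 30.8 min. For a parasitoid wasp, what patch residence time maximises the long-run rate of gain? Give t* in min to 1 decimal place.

21.5 min

Optimal t* satisfies g'(t*) = g(t*)/(T + t*).
g'(t) = 173·15/(t + 15)². Setting 173·15/(t+15)² = 173t/[(t+15)(30.8+t)] gives 15(30.8+t) = t(t+15), so t² = 15×30.8 = 462.
t* = √462 = 21.49 min.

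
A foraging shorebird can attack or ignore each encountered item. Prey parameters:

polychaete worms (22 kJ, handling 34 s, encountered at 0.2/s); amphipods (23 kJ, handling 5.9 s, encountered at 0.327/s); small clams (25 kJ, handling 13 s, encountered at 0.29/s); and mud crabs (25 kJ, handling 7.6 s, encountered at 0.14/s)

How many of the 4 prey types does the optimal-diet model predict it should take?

2

E/h in descending order: amphipods 3.9, mud crabs 3.29, small clams 1.92, polychaete worms 0.647 kJ/s. The optimal diet is the largest prefix of this list for which every included type satisfies E_i/h_i > R on the types above it.
Rate on top 1: 2.568. mud crabs: 3.29 > 2.568 → include.
Rate on top 2: 2.76. small clams: 1.92 < 2.76 → exclude; stop.
Optimal diet: amphipods, mud crabs — 2 of 4 types.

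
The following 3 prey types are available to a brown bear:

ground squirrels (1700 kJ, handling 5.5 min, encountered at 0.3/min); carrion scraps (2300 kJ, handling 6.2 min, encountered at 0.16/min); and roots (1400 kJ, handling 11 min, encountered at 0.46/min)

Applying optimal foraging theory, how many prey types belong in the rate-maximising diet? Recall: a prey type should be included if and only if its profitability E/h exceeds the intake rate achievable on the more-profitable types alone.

2

Rank by E/h (kJ/min): carrion scraps 371, ground squirrels 309, roots 127. Include each in turn until the next type's E/h falls below the running intake rate.
Rate on top 1: 184.7. ground squirrels: 309 > 184.7 → include.
Rate on top 2: 241.1. roots: 127 < 241.1 → exclude; stop.
Optimal diet: carrion scraps, ground squirrels — 2 of 3 types.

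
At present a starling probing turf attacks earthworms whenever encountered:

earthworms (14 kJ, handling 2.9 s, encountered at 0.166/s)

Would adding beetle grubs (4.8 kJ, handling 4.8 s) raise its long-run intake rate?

On earthworms alone, R = ΣλE/(1+Σλh) = 2.324/1.481 = 1.569 kJ/s.
beetle grubs: E/h = 4.8/4.8 = 1 kJ/s.
1 < 1.569, so adding beetle grubs would lower the average — exclude it.

No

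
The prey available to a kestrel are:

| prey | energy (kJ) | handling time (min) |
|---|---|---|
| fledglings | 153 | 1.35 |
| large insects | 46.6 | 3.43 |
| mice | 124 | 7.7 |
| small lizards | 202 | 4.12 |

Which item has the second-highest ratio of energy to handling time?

In descending order of E/h:
fledglings: 153/1.35 = 113 kJ/min
small lizards: 202/4.12 = 49 kJ/min
mice: 124/7.7 = 16.1 kJ/min
large insects: 46.6/3.43 = 13.6 kJ/min

small lizards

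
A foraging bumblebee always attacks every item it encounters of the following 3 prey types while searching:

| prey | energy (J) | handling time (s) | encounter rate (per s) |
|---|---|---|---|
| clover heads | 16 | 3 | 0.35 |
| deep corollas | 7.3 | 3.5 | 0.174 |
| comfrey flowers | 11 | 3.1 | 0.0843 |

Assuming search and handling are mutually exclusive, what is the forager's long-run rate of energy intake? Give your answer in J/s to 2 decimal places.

2.67 J/s

Energy encountered per unit search time: 0.35×16 + 0.174×7.3 + 0.0843×11 = 7.797 J/s.
Handling time per unit search time: 0.35×3 + 0.174×3.5 + 0.0843×3.1 = 1.92.
Rate = 7.797/(1 + 1.92) = 2.67 J/s.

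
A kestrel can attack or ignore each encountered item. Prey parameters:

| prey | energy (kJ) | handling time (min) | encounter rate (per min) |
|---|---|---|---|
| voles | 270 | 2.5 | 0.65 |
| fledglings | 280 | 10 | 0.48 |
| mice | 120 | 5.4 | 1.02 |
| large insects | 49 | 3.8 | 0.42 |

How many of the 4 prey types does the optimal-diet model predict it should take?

1

Profitabilities (E/h, kJ/min): voles 108, fledglings 28, mice 22.2, large insects 12.9. Add prey in this order while the next type's profitability exceeds the intake rate on those already taken.
Rate on top 1: 66.86. fledglings: 28 < 66.86 → exclude; stop.
Optimal diet: voles — 1 of 4 types.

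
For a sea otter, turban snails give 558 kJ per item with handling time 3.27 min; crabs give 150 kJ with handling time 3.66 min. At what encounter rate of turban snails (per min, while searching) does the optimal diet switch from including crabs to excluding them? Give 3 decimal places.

The zero-one rule: include crabs iff E₂/h₂ > λE₁/(1+λh₁). Equality gives the switch point.
λE₁h₂ = E₂ + λE₂h₁ ⇒ λ = E₂/(E₁h₂ − E₂h₁) = 150/(2042 − 490.5) = 0.09666 per min.

0.097 per min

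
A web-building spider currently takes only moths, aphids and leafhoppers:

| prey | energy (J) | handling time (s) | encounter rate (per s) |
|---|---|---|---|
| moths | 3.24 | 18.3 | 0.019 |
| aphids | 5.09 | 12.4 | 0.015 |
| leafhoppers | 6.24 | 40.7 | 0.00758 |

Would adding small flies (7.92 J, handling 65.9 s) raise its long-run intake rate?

Yes

Intake rate on the current diet: R = (0.019×3.24 + 0.015×5.09 + 0.00758×6.24) / (1 + 0.019×18.3 + 0.015×12.4 + 0.00758×40.7) = 0.1852/1.842 = 0.1005 J/s.
small flies: E/h = 7.92/65.9 = 0.1202 J/s.
Since 0.1202 > R, including small flies increases the long-run rate.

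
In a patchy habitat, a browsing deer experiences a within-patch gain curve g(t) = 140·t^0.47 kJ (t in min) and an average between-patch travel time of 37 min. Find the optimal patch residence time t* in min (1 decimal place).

32.8 min

Maximise g(t)/(T+t): set derivative to zero → g'(t)(T+t) = g(t).
g'(t) = 0.47·140·t^-0.53. Setting 0.47·140·t^-0.53 = 140·t^0.47/(37+t) gives 0.47(37+t) = t, so 0.53·t = 0.47×37.
t* = 0.47×37/0.53 = 32.81 min.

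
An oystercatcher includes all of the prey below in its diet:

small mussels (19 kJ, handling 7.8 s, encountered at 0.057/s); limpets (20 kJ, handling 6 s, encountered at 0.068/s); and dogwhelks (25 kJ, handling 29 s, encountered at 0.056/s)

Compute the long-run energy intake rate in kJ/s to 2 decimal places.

R = (0.057×19 + 0.068×20 + 0.056×25) / (1 + 0.057×7.8 + 0.068×6 + 0.056×29) = 3.843/3.477 = 1.105 kJ/s.

1.11 kJ/s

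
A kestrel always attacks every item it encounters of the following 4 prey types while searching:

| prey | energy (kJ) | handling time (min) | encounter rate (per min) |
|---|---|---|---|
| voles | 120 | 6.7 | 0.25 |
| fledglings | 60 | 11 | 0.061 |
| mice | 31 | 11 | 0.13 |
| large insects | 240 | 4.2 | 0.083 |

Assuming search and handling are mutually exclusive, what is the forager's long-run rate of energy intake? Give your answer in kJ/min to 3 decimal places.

11.242 kJ/min

R = Σλ_iE_i / (1 + Σλ_ih_i)
Numerator: 0.25×120 + 0.061×60 + 0.13×31 + 0.083×240 = 57.61
Denominator: 1 + 0.25×6.7 + 0.061×11 + 0.13×11 + 0.083×4.2 = 5.125
R = 57.61/5.125 = 11.24 kJ/min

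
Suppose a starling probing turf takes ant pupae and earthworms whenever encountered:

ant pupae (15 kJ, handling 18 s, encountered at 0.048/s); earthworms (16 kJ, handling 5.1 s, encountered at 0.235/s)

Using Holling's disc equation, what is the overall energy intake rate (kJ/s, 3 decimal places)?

Energy encountered per unit search time: 0.048×15 + 0.235×16 = 4.48 kJ/s.
Handling time per unit search time: 0.048×18 + 0.235×5.1 = 2.062.
Rate = 4.48/(1 + 2.062) = 1.463 kJ/s.

1.463 kJ/s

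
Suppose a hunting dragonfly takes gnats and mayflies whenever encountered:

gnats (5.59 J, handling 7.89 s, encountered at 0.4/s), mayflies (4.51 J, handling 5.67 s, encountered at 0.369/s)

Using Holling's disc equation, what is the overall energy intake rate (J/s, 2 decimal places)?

0.62 J/s

R = Σλ_iE_i / (1 + Σλ_ih_i)
Numerator: 0.4×5.59 + 0.369×4.51 = 3.9
Denominator: 1 + 0.4×7.89 + 0.369×5.67 = 6.248
R = 3.9/6.248 = 0.6242 J/s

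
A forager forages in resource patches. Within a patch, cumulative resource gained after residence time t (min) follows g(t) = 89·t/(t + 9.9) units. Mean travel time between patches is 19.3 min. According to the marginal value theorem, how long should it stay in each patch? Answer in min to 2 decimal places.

Optimal t* satisfies g'(t*) = g(t*)/(T + t*).
g'(t) = 89·9.9/(t + 9.9)². Setting 89·9.9/(t+9.9)² = 89t/[(t+9.9)(19.3+t)] gives 9.9(19.3+t) = t(t+9.9), so t² = 9.9×19.3 = 191.1.
t* = √191.1 = 13.82 min.

13.82 min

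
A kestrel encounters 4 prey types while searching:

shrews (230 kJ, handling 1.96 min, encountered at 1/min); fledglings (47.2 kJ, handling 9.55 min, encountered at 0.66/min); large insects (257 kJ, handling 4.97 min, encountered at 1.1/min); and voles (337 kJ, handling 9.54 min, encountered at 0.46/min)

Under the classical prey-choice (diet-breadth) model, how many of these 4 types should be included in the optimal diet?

Rank by E/h (kJ/min): shrews 117, large insects 51.7, voles 35.3, fledglings 4.94. Include each in turn until the next type's E/h falls below the running intake rate.
Rate on top 1: 77.7. large insects: 51.7 < 77.7 → exclude; stop.
Optimal diet: shrews — 1 of 4 types.

1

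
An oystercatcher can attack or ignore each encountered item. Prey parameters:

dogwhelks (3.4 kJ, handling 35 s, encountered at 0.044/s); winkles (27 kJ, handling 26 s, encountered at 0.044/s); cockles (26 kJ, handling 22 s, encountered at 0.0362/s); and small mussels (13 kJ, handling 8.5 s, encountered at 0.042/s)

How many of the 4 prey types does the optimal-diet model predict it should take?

3

Profitabilities (E/h, kJ/s): small mussels 1.53, cockles 1.18, winkles 1.04, dogwhelks 0.0971. Add prey in this order while the next type's profitability exceeds the intake rate on those already taken.
Rate on top 1: 0.4024. cockles: 1.18 > 0.4024 → include.
Rate on top 2: 0.6906. winkles: 1.04 > 0.6906 → include.
Rate on top 3: 0.8113. dogwhelks: 0.0971 < 0.8113 → exclude; stop.
Optimal diet: small mussels, cockles, winkles — 3 of 4 types.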